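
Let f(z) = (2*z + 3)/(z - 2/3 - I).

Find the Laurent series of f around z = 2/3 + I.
Put w = z - (2/3 + I), i.e. z = w + 2/3 + I. The denominator is w, so it suffices to rewrite the numerator in powers of w.

P(z) = 2*z + 3
P(w + 2/3 + I) = 13/3 + 2*I + 2*w

Dividing each term by w:
  f = (13/3 + 2*I)/w + 2

Substituting back w = z - 2/3 - I:
  f(z) = (13/3 + 2*I)/(z - 2/3 - I) + 2

The series is finite because the numerator is a polynomial; the negative powers form the principal part, and the coefficient of 1/(z - 2/3 - I) gives Res(f, 2/3 + I) = 13/3 + 2*I.

Final answer: (13/3 + 2*I)/(z - 2/3 - I) + 2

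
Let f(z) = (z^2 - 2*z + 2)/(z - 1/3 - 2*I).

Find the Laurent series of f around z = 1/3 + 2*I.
(-23/9 - 8*I/3)/(z - 1/3 - 2*I) - 4/3 + 4*I + (z - 1/3 - 2*I)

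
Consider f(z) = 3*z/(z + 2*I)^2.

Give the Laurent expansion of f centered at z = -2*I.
Put w = z - (-2*I), i.e. z = w - 2*I. The denominator is w^2, so it suffices to rewrite the numerator in powers of w.

P(z) = 3*z
P(w - 2*I) = -6*I + 3*w

Dividing each term by w^2:
  f = -6*I/w^2 + 3/w

Substituting back w = z + 2*I:
  f(z) = -6*I/(z + 2*I)^2 + 3/(z + 2*I)

The series is finite because the numerator is a polynomial; the negative powers form the principal part, and the coefficient of 1/(z + 2*I) gives Res(f, -2*I) = 3.

Final answer: -6*I/(z + 2*I)^2 + 3/(z + 2*I)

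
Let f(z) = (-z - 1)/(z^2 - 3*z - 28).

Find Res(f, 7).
Write f(z) = P(z)/Q(z) with P(z) = -z - 1 and Q(z) = z^2 - 3*z - 28.
The denominator factors as Q(z) = (z + 4)*(z - 7), so z = 7 is a simple zero of Q and P is analytic there; z = 7 is therefore a simple pole and
  Res(f, z₀) = P(z₀)/Q'(z₀).

Q'(z) = 2*z - 3, so Q'(7) = 11.
P(7) = -8.

Res(f, 7) = (-8)/(11) = -8/11

Final answer: -8/11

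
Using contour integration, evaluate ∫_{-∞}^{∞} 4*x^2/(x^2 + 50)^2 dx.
Let f(z) = 4*z^2/(z^2 + 50)^2. The denominator has no real zeros and deg Q - deg P = 2 ≥ 2, so the integral of f over the upper semicircle |z| = R tends to 0 as R → ∞. Closing the contour in the upper half-plane,
  ∫_{-∞}^{∞} f(x) dx = 2πi · Σ Res(f, z_k)  over the poles with Im z_k > 0.

Zeros of the denominator: z^2 + 50 = 0 gives z = ±5*sqrt(2)*I.
Upper half-plane: z = 5*sqrt(2)*I (a pole of order 2).

Write f(z) = g(z)/(z - 5*sqrt(2)*I)^2 with g(z) = 4*z^2/(z + 5*sqrt(2)*I)^2. For a double pole, Res(f, z₀) = g'(z₀):
  g'(z) = 40*sqrt(2)*I*z/(z + 5*sqrt(2)*I)^3
  Res(f, 5*sqrt(2)*I) = g'(5*sqrt(2)*I) = -sqrt(2)*I/10

∫_{-∞}^{∞} f(x) dx = 2πi · (-sqrt(2)*I/10) = sqrt(2)*pi/5

Final answer: sqrt(2)*pi/5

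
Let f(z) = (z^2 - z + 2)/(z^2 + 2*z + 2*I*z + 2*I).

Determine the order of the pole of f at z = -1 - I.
2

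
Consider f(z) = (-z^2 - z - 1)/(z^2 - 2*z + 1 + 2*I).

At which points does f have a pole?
The singularities of f are the zeros of the denominator. Factoring,
  z^2 - 2*z + 1 + 2*I = (z - I)*(z - 2 + I)
so the candidates are z = I, z = 2 - I.

Check the numerator P(z) = -z^2 - z - 1 at each one:
  P(I) = -I ≠ 0, so z = I is a (simple) pole.
  P(2 - I) = -6 + 5*I ≠ 0, so z = 2 - I is a (simple) pole.

Poles of f: {I, 2 - I}

Final answer: {I, 2 - I}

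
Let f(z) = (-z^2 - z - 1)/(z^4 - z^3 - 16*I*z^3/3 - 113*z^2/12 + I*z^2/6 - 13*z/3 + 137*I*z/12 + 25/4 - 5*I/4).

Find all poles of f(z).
The singularities of f are the zeros of the denominator. Factoring,
  z^4 - z^3 - 16*I*z^3/3 - 113*z^2/12 + I*z^2/6 - 13*z/3 + 137*I*z/12 + 25/4 - 5*I/4 = (z - 1/2 - I/3)*(z - 1 - 3*I)*(z - 1 - 2*I)*(z + 3/2)
so the candidates are z = 1/2 + I/3, z = 1 + 3*I, z = 1 + 2*I, z = -3/2.

Check the numerator P(z) = -z^2 - z - 1 at each one:
  P(1/2 + I/3) = -59/36 - 2*I/3 ≠ 0, so z = 1/2 + I/3 is a (simple) pole.
  P(1 + 3*I) = 6 - 9*I ≠ 0, so z = 1 + 3*I is a (simple) pole.
  P(1 + 2*I) = 1 - 6*I ≠ 0, so z = 1 + 2*I is a (simple) pole.
  P(-3/2) = -7/4 ≠ 0, so z = -3/2 is a (simple) pole.

Poles of f: {-3/2, 1/2 + I/3, 1 + 2*I, 1 + 3*I}

Final answer: {-3/2, 1/2 + I/3, 1 + 2*I, 1 + 3*I}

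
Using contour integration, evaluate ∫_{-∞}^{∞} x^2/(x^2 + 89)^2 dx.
Let f(z) = z^2/(z^2 + 89)^2. The denominator has no real zeros and deg Q - deg P = 2 ≥ 2, so the integral of f over the upper semicircle |z| = R tends to 0 as R → ∞. Closing the contour in the upper half-plane,
  ∫_{-∞}^{∞} f(x) dx = 2πi · Σ Res(f, z_k)  over the poles with Im z_k > 0.

Zeros of the denominator: z^2 + 89 = 0 gives z = ±sqrt(89)*I.
Upper half-plane: z = sqrt(89)*I (a pole of order 2).

Write f(z) = g(z)/(z - sqrt(89)*I)^2 with g(z) = z^2/(z + sqrt(89)*I)^2. For a double pole, Res(f, z₀) = g'(z₀):
  g'(z) = 2*sqrt(89)*I*z/(z + sqrt(89)*I)^3
  Res(f, sqrt(89)*I) = g'(sqrt(89)*I) = -sqrt(89)*I/356

∫_{-∞}^{∞} f(x) dx = 2πi · (-sqrt(89)*I/356) = sqrt(89)*pi/178

Final answer: sqrt(89)*pi/178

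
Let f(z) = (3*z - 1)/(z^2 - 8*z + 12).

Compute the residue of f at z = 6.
Write f(z) = P(z)/Q(z) with P(z) = 3*z - 1 and Q(z) = z^2 - 8*z + 12.
The denominator factors as Q(z) = (z - 6)*(z - 2), so z = 6 is a simple zero of Q and P is analytic there; z = 6 is therefore a simple pole and
  Res(f, z₀) = P(z₀)/Q'(z₀).

Q'(z) = 2*z - 8, so Q'(6) = 4.
P(6) = 17.

Res(f, 6) = (17)/(4) = 17/4

Final answer: 17/4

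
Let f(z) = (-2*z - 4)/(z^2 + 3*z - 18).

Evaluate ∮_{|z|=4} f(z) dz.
By the residue theorem, ∮_C f(z) dz = 2πi · (sum of the residues of f at the poles inside |z| = 4).

The denominator factors as (z + 6)*(z - 3), so the singularities of f are simple poles at z = -6, z = 3.
  |-6|² = 36 > 16 = 4², so this pole is outside the contour.
  |3|² = 9 < 16 = 4², so this pole is inside the contour.

With P(z) = -2*z - 4 and Q(z) = z^2 + 3*z - 18, each pole is simple, so Res(f, z₀) = P(z₀)/Q'(z₀) with Q'(z) = 2*z + 3.
  Res(f, 3) = P(3)/Q'(3) = (-10)/(9) = -10/9

∮_C f(z) dz = 2πi · (-10/9) = -20*I*pi/9

Final answer: -20*I*pi/9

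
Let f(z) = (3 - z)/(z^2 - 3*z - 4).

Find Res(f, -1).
Write f(z) = P(z)/Q(z) with P(z) = 3 - z and Q(z) = z^2 - 3*z - 4.
The denominator factors as Q(z) = (z - 4)*(z + 1), so z = -1 is a simple zero of Q and P is analytic there; z = -1 is therefore a simple pole and
  Res(f, z₀) = P(z₀)/Q'(z₀).

Q'(z) = 2*z - 3, so Q'(-1) = -5.
P(-1) = 4.

Res(f, -1) = (4)/(-5) = -4/5

Final answer: -4/5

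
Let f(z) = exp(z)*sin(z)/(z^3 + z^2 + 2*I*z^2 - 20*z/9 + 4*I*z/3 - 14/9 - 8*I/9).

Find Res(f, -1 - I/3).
(9/74 - 27*I/37)*exp(-1 - I/3)*sin(1 + I/3)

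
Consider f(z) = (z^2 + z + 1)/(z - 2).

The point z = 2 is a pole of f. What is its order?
Factor the denominator:
  z - 2 = (z - 2)

The numerator P(z) = z^2 + z + 1 has P(2) = 7 ≠ 0, so no factor of (z - 2) cancels.
Near z = 2 we can therefore write f(z) = g(z)/(z - 2) with g analytic at 2 and g(2) ≠ 0 (g is just the numerator).

Hence z = 2 is a pole of order 1.

Final answer: 1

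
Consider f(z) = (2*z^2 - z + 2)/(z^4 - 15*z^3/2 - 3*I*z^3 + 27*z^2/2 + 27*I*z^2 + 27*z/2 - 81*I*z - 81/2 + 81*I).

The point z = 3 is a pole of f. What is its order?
3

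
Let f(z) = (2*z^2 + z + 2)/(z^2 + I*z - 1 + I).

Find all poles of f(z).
{-1, 1 - I}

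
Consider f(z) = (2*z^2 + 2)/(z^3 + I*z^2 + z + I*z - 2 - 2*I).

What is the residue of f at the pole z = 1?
Write f(z) = P(z)/Q(z) with P(z) = 2*z^2 + 2 and Q(z) = z^3 + I*z^2 + z + I*z - 2 - 2*I.
The denominator factors as Q(z) = (z + 2*I)*(z - 1)*(z + 1 - I), so z = 1 is a simple zero of Q and P is analytic there; z = 1 is therefore a simple pole and
  Res(f, z₀) = P(z₀)/Q'(z₀).

Q'(z) = 3*z^2 + 2*I*z + 1 + I, so Q'(1) = 4 + 3*I.
P(1) = 4.

Res(f, 1) = (4)/(4 + 3*I) = 16/25 - 12*I/25

Final answer: 16/25 - 12*I/25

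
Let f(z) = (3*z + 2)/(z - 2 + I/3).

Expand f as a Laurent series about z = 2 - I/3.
Put w = z - (2 - I/3), i.e. z = w + 2 - I/3. The denominator is w, so it suffices to rewrite the numerator in powers of w.

P(z) = 3*z + 2
P(w + 2 - I/3) = 8 - I + 3*w

Dividing each term by w:
  f = (8 - I)/w + 3

Substituting back w = z - 2 + I/3:
  f(z) = (8 - I)/(z - 2 + I/3) + 3

The series is finite because the numerator is a polynomial; the negative powers form the principal part, and the coefficient of 1/(z - 2 + I/3) gives Res(f, 2 - I/3) = 8 - I.

Final answer: (8 - I)/(z - 2 + I/3) + 3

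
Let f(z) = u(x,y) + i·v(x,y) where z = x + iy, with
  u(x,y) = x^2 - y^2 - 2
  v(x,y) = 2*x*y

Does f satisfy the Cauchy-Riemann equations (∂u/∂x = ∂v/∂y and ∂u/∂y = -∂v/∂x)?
∂u/∂x = 2*x
∂v/∂y = 2*x
∂u/∂y = -2*y
∂v/∂x = 2*y
∂u/∂x = ∂v/∂y and ∂u/∂y = -∂v/∂x hold identically; f is analytic.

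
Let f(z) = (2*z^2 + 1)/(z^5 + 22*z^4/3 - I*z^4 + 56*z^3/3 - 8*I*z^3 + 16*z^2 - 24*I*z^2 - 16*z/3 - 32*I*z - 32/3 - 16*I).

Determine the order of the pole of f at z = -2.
Factor the denominator:
  z^5 + 22*z^4/3 - I*z^4 + 56*z^3/3 - 8*I*z^3 + 16*z^2 - 24*I*z^2 - 16*z/3 - 32*I*z - 32/3 - 16*I = (z + 2)^4*(z - 2/3 - I)

The numerator P(z) = 2*z^2 + 1 has P(-2) = 9 ≠ 0, so no factor of (z + 2) cancels.
Near z = -2 we can therefore write f(z) = g(z)/(z + 2)^4 with g analytic at -2 and g(-2) ≠ 0 (g is the numerator divided by the remaining denominator factors).

Hence z = -2 is a pole of order 4.

Final answer: 4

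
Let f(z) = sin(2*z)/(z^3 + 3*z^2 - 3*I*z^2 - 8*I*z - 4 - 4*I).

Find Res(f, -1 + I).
-I*sin(2 - 2*I)/2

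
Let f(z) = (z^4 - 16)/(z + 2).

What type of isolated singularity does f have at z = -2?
The numerator vanishes at z = -2 ((-2)^4 = 16), so it is divisible by z + 2:
  z^4 - 16 = (z + 2)*(z^3 - 2*z^2 + 4*z - 8)
Hence for z ≠ -2, f(z) = z^3 - 2*z^2 + 4*z - 8, a polynomial, and lim_{z→-2} f(z) = -32 is finite.
So the singularity is removable.

Final answer: removable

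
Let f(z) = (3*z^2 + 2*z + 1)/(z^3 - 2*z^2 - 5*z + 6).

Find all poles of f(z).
{-2, 1, 3}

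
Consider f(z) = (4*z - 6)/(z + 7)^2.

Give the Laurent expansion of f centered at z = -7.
Put w = z - (-7), i.e. z = w - 7. The denominator is w^2, so it suffices to rewrite the numerator in powers of w.

P(z) = 4*z - 6
P(w - 7) = -34 + 4*w

Dividing each term by w^2:
  f = -34/w^2 + 4/w

Substituting back w = z + 7:
  f(z) = -34/(z + 7)^2 + 4/(z + 7)

The series is finite because the numerator is a polynomial; the negative powers form the principal part, and the coefficient of 1/(z + 7) gives Res(f, -7) = 4.

Final answer: -34/(z + 7)^2 + 4/(z + 7)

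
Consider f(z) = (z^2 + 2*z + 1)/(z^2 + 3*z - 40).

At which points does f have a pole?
The singularities of f are the zeros of the denominator. Factoring,
  z^2 + 3*z - 40 = (z - 5)*(z + 8)
so the candidates are z = 5, z = -8.

Check the numerator P(z) = z^2 + 2*z + 1 at each one:
  P(5) = 36 ≠ 0, so z = 5 is a (simple) pole.
  P(-8) = 49 ≠ 0, so z = -8 is a (simple) pole.

Poles of f: {-8, 5}

Final answer: {-8, 5}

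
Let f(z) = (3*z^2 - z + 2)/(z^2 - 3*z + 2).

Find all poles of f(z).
The singularities of f are the zeros of the denominator. Factoring,
  z^2 - 3*z + 2 = (z - 1)*(z - 2)
so the candidates are z = 1, z = 2.

Check the numerator P(z) = 3*z^2 - z + 2 at each one:
  P(1) = 4 ≠ 0, so z = 1 is a (simple) pole.
  P(2) = 12 ≠ 0, so z = 2 is a (simple) pole.

Poles of f: {1, 2}

Final answer: {1, 2}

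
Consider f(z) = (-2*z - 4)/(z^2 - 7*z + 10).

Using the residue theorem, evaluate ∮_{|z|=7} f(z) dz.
By the residue theorem, ∮_C f(z) dz = 2πi · (sum of the residues of f at the poles inside |z| = 7).

The denominator factors as (z - 5)*(z - 2), so the singularities of f are simple poles at z = 5, z = 2.
  |5|² = 25 < 49 = 7², so this pole is inside the contour.
  |2|² = 4 < 49 = 7², so this pole is inside the contour.

With P(z) = -2*z - 4 and Q(z) = z^2 - 7*z + 10, each pole is simple, so Res(f, z₀) = P(z₀)/Q'(z₀) with Q'(z) = 2*z - 7.
  Res(f, 5) = P(5)/Q'(5) = (-14)/(3) = -14/3
  Res(f, 2) = P(2)/Q'(2) = (-8)/(-3) = 8/3

Sum of residues inside C: -2
∮_C f(z) dz = 2πi · (-2) = -4*I*pi

Final answer: -4*I*pi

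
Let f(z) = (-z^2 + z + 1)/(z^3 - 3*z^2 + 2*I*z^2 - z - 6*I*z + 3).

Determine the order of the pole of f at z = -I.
Factor the denominator:
  z^3 - 3*z^2 + 2*I*z^2 - z - 6*I*z + 3 = (z + I)^2*(z - 3)

The numerator P(z) = -z^2 + z + 1 has P(-I) = 2 - I ≠ 0, so no factor of (z + I) cancels.
Near z = -I we can therefore write f(z) = g(z)/(z + I)^2 with g analytic at -I and g(-I) ≠ 0 (g is the numerator divided by the remaining denominator factors).

Hence z = -I is a pole of order 2.

Final answer: 2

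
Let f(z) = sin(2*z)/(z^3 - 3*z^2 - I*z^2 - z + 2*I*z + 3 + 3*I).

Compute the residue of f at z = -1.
Write f(z) = P(z)/Q(z) with P(z) = sin(2*z) and Q(z) = z^3 - 3*z^2 - I*z^2 - z + 2*I*z + 3 + 3*I.
The denominator factors as Q(z) = (z - 3)*(z + 1)*(z - 1 - I), so z = -1 is a simple zero of Q and P is analytic there; z = -1 is therefore a simple pole and
  Res(f, z₀) = P(z₀)/Q'(z₀).

Q'(z) = 3*z^2 - 6*z - 2*I*z - 1 + 2*I, so Q'(-1) = 8 + 4*I.
P(-1) = -sin(2).

Res(f, -1) = (-sin(2))/(8 + 4*I) = (-1/10 + I/20)*sin(2)

Final answer: (-1/10 + I/20)*sin(2)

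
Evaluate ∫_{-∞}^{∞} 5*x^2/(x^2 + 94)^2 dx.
5*sqrt(94)*pi/188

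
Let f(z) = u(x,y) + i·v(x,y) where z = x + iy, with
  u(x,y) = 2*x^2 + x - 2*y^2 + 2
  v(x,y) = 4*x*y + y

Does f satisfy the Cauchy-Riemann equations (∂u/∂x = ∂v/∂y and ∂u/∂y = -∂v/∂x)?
∂u/∂x = 4*x + 1
∂v/∂y = 4*x + 1
∂u/∂y = -4*y
∂v/∂x = 4*y
∂u/∂x = ∂v/∂y and ∂u/∂y = -∂v/∂x hold identically; f is analytic.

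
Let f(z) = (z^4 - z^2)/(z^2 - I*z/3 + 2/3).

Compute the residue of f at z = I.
Write f(z) = P(z)/Q(z) with P(z) = z^4 - z^2 and Q(z) = z^2 - I*z/3 + 2/3.
The denominator factors as Q(z) = (z - I)*(z + 2*I/3), so z = I is a simple zero of Q and P is analytic there; z = I is therefore a simple pole and
  Res(f, z₀) = P(z₀)/Q'(z₀).

Q'(z) = 2*z - I/3, so Q'(I) = 5*I/3.
P(I) = 2.

Res(f, I) = (2)/(5*I/3) = -6*I/5

Final answer: -6*I/5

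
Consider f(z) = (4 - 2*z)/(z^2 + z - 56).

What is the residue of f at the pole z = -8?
Write f(z) = P(z)/Q(z) with P(z) = 4 - 2*z and Q(z) = z^2 + z - 56.
The denominator factors as Q(z) = (z - 7)*(z + 8), so z = -8 is a simple zero of Q and P is analytic there; z = -8 is therefore a simple pole and
  Res(f, z₀) = P(z₀)/Q'(z₀).

Q'(z) = 2*z + 1, so Q'(-8) = -15.
P(-8) = 20.

Res(f, -8) = (20)/(-15) = -4/3

Final answer: -4/3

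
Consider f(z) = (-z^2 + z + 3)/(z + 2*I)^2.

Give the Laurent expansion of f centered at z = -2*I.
(7 - 2*I)/(z + 2*I)^2 + (1 + 4*I)/(z + 2*I) - 1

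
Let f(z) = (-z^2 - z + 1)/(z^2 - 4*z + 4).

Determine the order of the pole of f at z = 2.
2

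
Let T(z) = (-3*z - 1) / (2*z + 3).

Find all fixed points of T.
T(z) = z means -3*z - 1 = z*(2*z + 3), i.e.
  2*z^2 + 6*z + 1 = 0.
Discriminant: (6)^2 - 4*(2)*(1) = 28, so the roots are real.
  z = (-6 ± sqrt(28))/(2*(2))
Fixed points: {-3/2 - sqrt(7)/2, -3/2 + sqrt(7)/2}

Final answer: {-3/2 - sqrt(7)/2, -3/2 + sqrt(7)/2}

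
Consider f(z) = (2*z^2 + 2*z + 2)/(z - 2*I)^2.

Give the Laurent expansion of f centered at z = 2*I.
Put w = z - (2*I), i.e. z = w + 2*I. The denominator is w^2, so it suffices to rewrite the numerator in powers of w.

P(z) = 2*z^2 + 2*z + 2
P(w + 2*I) = -6 + 4*I + (2 + 8*I)*w + 2*w^2

Dividing each term by w^2:
  f = (-6 + 4*I)/w^2 + (2 + 8*I)/w + 2

Substituting back w = z - 2*I:
  f(z) = (-6 + 4*I)/(z - 2*I)^2 + (2 + 8*I)/(z - 2*I) + 2

The series is finite because the numerator is a polynomial; the negative powers form the principal part, and the coefficient of 1/(z - 2*I) gives Res(f, 2*I) = 2 + 8*I.

Final answer: (-6 + 4*I)/(z - 2*I)^2 + (2 + 8*I)/(z - 2*I) + 2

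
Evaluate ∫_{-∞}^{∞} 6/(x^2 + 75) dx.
2*sqrt(3)*pi/5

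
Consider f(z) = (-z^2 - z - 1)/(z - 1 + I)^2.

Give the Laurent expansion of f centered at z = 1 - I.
Put w = z - (1 - I), i.e. z = w + 1 - I. The denominator is w^2, so it suffices to rewrite the numerator in powers of w.

P(z) = -z^2 - z - 1
P(w + 1 - I) = -2 + 3*I + (-3 + 2*I)*w - w^2

Dividing each term by w^2:
  f = (-2 + 3*I)/w^2 + (-3 + 2*I)/w - 1

Substituting back w = z - 1 + I:
  f(z) = (-2 + 3*I)/(z - 1 + I)^2 + (-3 + 2*I)/(z - 1 + I) - 1

The series is finite because the numerator is a polynomial; the negative powers form the principal part, and the coefficient of 1/(z - 1 + I) gives Res(f, 1 - I) = -3 + 2*I.

Final answer: (-2 + 3*I)/(z - 1 + I)^2 + (-3 + 2*I)/(z - 1 + I) - 1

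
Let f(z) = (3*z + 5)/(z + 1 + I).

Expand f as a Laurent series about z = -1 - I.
(2 - 3*I)/(z + 1 + I) + 3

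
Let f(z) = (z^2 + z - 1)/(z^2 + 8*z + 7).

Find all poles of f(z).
The singularities of f are the zeros of the denominator. Factoring,
  z^2 + 8*z + 7 = (z + 7)*(z + 1)
so the candidates are z = -7, z = -1.

Check the numerator P(z) = z^2 + z - 1 at each one:
  P(-7) = 41 ≠ 0, so z = -7 is a (simple) pole.
  P(-1) = -1 ≠ 0, so z = -1 is a (simple) pole.

Poles of f: {-7, -1}

Final answer: {-7, -1}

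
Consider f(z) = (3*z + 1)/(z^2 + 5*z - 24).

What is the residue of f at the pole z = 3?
Write f(z) = P(z)/Q(z) with P(z) = 3*z + 1 and Q(z) = z^2 + 5*z - 24.
The denominator factors as Q(z) = (z - 3)*(z + 8), so z = 3 is a simple zero of Q and P is analytic there; z = 3 is therefore a simple pole and
  Res(f, z₀) = P(z₀)/Q'(z₀).

Q'(z) = 2*z + 5, so Q'(3) = 11.
P(3) = 10.

Res(f, 3) = (10)/(11) = 10/11

Final answer: 10/11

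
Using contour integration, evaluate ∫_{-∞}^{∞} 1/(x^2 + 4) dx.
Let f(z) = 1/(z^2 + 4). The denominator has no real zeros and deg Q - deg P = 2 ≥ 2, so the integral of f over the upper semicircle |z| = R tends to 0 as R → ∞. Closing the contour in the upper half-plane,
  ∫_{-∞}^{∞} f(x) dx = 2πi · Σ Res(f, z_k)  over the poles with Im z_k > 0.

Zeros of the denominator: z^2 + 4 = 0 gives z = ±2*I.
Upper half-plane: z = 2*I (simple).

Each pole is a simple zero of Q(z) = z^2 + 4, so Res(f, z₀) = P(z₀)/Q'(z₀) with P(z) = 1, Q'(z) = 2*z:
  Res(f, 2*I) = (1)/(4*I) = -I/4

∫_{-∞}^{∞} f(x) dx = 2πi · (-I/4) = pi/2

Final answer: pi/2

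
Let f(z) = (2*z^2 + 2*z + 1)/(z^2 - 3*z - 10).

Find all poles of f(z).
The singularities of f are the zeros of the denominator. Factoring,
  z^2 - 3*z - 10 = (z + 2)*(z - 5)
so the candidates are z = -2, z = 5.

Check the numerator P(z) = 2*z^2 + 2*z + 1 at each one:
  P(-2) = 5 ≠ 0, so z = -2 is a (simple) pole.
  P(5) = 61 ≠ 0, so z = 5 is a (simple) pole.

Poles of f: {-2, 5}

Final answer: {-2, 5}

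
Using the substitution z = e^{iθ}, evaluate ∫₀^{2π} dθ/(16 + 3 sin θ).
Call the integral J. The integrand is 2π-periodic and we integrate over a full period, so shifting θ does not change the value (θ → θ + π/2 turns sin θ into cos θ). Hence
  J = ∫₀^{2π} dθ/(16 + 3 cos θ).
Put z = e^{iθ}: then cos θ = (z + 1/z)/2, dθ = dz/(iz), and z runs once counterclockwise around |z| = 1:
  J = ∮_{|z|=1} 1/(16 + 3*(z + 1/z)/2) · dz/(iz) = (2/i) ∮_{|z|=1} dz/(3*z^2 + 32*z + 3).
The roots of 3*z^2 + 32*z + 3 are z = (-16 ± sqrt(16^2 - 3^2))/3, with sqrt(247) = sqrt(247); their product is 1, so only z₊ = -16/3 + sqrt(247)/3 lies inside the unit circle (z₋ = -16/3 - sqrt(247)/3 lies outside).
z₊ is a simple zero of q(z) = 3*z^2 + 32*z + 3, so Res(1/q, z₊) = 1/q'(z₊) with q'(z) = 6*z + 32; and q'(z₊) = 3*(z₊ - z₋) = 2*sqrt(247).
Therefore J = (2/i) · 2πi · 1/(2*sqrt(247)) = 2*pi/(sqrt(247)) = 2*sqrt(247)*pi/247

Final answer: 2*sqrt(247)*pi/247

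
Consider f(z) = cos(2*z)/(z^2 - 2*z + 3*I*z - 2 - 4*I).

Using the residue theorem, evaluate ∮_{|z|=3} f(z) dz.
By the residue theorem, ∮_C f(z) dz = 2πi · (sum of the residues of f at the poles inside |z| = 3).

The denominator factors as (z - 2 + I)*(z + 2*I), so the singularities of f are simple poles at z = 2 - I, z = -2*I.
  |2 - I|² = 5 < 9 = 3², so this pole is inside the contour.
  |-2*I|² = 4 < 9 = 3², so this pole is inside the contour.

With P(z) = cos(2*z) and Q(z) = z^2 - 2*z + 3*I*z - 2 - 4*I, each pole is simple, so Res(f, z₀) = P(z₀)/Q'(z₀) with Q'(z) = 2*z - 2 + 3*I.
  Res(f, 2 - I) = P(2 - I)/Q'(2 - I) = (cos(4 - 2*I))/(2 + I) = (2/5 - I/5)*cos(4 - 2*I)
  Res(f, -2*I) = P(-2*I)/Q'(-2*I) = (cosh(4))/(-2 - I) = (-2/5 + I/5)*cosh(4)

Sum of residues inside C: (2/5 - I/5)*cos(4 - 2*I) + (-2/5 + I/5)*cosh(4)
∮_C f(z) dz = 2πi · ((2/5 - I/5)*cos(4 - 2*I) + (-2/5 + I/5)*cosh(4)) = pi*(-2/5 - 4*I/5)*cosh(4) + pi*(2/5 + 4*I/5)*cos(4 - 2*I)

Final answer: pi*(-2/5 - 4*I/5)*cosh(4) + pi*(2/5 + 4*I/5)*cos(4 - 2*I)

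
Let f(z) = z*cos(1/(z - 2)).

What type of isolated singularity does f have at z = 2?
Let u = z - 2. Then
  cos(1/u) = Σ_{k≥0} (-1)^k (1)^(2k)/((2k)!·u^(2k)) = 1 - 1/(2*u^2) + 1/(24*u^4) + ...
which has infinitely many negative powers of u, so cos(1/(z - 2)) has an essential singularity at z = 2.
The extra factor z is a nonzero polynomial; if the product had at most a pole at z = 2, dividing by that polynomial would leave cos(1/(z - 2)) with at most a pole too — contradiction. (Equivalently, the product's Laurent series still has infinitely many negative powers.)
So the singularity is essential.

Final answer: essential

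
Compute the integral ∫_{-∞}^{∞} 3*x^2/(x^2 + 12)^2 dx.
Let f(z) = 3*z^2/(z^2 + 12)^2. The denominator has no real zeros and deg Q - deg P = 2 ≥ 2, so the integral of f over the upper semicircle |z| = R tends to 0 as R → ∞. Closing the contour in the upper half-plane,
  ∫_{-∞}^{∞} f(x) dx = 2πi · Σ Res(f, z_k)  over the poles with Im z_k > 0.

Zeros of the denominator: z^2 + 12 = 0 gives z = ±2*sqrt(3)*I.
Upper half-plane: z = 2*sqrt(3)*I (a pole of order 2).

Write f(z) = g(z)/(z - 2*sqrt(3)*I)^2 with g(z) = 3*z^2/(z + 2*sqrt(3)*I)^2. For a double pole, Res(f, z₀) = g'(z₀):
  g'(z) = 12*sqrt(3)*I*z/(z + 2*sqrt(3)*I)^3
  Res(f, 2*sqrt(3)*I) = g'(2*sqrt(3)*I) = -sqrt(3)*I/8

∫_{-∞}^{∞} f(x) dx = 2πi · (-sqrt(3)*I/8) = sqrt(3)*pi/4

Final answer: sqrt(3)*pi/4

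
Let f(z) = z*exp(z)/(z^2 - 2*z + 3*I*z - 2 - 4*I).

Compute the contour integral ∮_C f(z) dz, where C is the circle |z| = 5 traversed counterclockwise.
By the residue theorem, ∮_C f(z) dz = 2πi · (sum of the residues of f at the poles inside |z| = 5).

The denominator factors as (z + 2*I)*(z - 2 + I), so the singularities of f are simple poles at z = -2*I, z = 2 - I.
  |-2*I|² = 4 < 25 = 5², so this pole is inside the contour.
  |2 - I|² = 5 < 25 = 5², so this pole is inside the contour.

With P(z) = z*exp(z) and Q(z) = z^2 - 2*z + 3*I*z - 2 - 4*I, each pole is simple, so Res(f, z₀) = P(z₀)/Q'(z₀) with Q'(z) = 2*z - 2 + 3*I.
  Res(f, -2*I) = P(-2*I)/Q'(-2*I) = (-2*I*exp(-2*I))/(-2 - I) = (2/5 + 4*I/5)*exp(-2*I)
  Res(f, 2 - I) = P(2 - I)/Q'(2 - I) = ((2 - I)*exp(2 - I))/(2 + I) = (3/5 - 4*I/5)*exp(2 - I)

Sum of residues inside C: (3/5 - 4*I/5)*exp(2 - I) + (2/5 + 4*I/5)*exp(-2*I)
∮_C f(z) dz = 2πi · ((3/5 - 4*I/5)*exp(2 - I) + (2/5 + 4*I/5)*exp(-2*I)) = pi*(8/5 + 6*I/5)*exp(2 - I) + pi*(-8/5 + 4*I/5)*exp(-2*I)

Final answer: pi*(8/5 + 6*I/5)*exp(2 - I) + pi*(-8/5 + 4*I/5)*exp(-2*I)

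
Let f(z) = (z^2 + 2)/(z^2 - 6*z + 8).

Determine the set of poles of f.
The singularities of f are the zeros of the denominator. Factoring,
  z^2 - 6*z + 8 = (z - 2)*(z - 4)
so the candidates are z = 2, z = 4.

Check the numerator P(z) = z^2 + 2 at each one:
  P(2) = 6 ≠ 0, so z = 2 is a (simple) pole.
  P(4) = 18 ≠ 0, so z = 4 is a (simple) pole.

Poles of f: {2, 4}

Final answer: {2, 4}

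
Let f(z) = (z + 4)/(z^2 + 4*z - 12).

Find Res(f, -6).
Write f(z) = P(z)/Q(z) with P(z) = z + 4 and Q(z) = z^2 + 4*z - 12.
The denominator factors as Q(z) = (z - 2)*(z + 6), so z = -6 is a simple zero of Q and P is analytic there; z = -6 is therefore a simple pole and
  Res(f, z₀) = P(z₀)/Q'(z₀).

Q'(z) = 2*z + 4, so Q'(-6) = -8.
P(-6) = -2.

Res(f, -6) = (-2)/(-8) = 1/4

Final answer: 1/4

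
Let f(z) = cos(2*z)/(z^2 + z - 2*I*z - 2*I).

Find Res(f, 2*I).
Write f(z) = P(z)/Q(z) with P(z) = cos(2*z) and Q(z) = z^2 + z - 2*I*z - 2*I.
The denominator factors as Q(z) = (z + 1)*(z - 2*I), so z = 2*I is a simple zero of Q and P is analytic there; z = 2*I is therefore a simple pole and
  Res(f, z₀) = P(z₀)/Q'(z₀).

Q'(z) = 2*z + 1 - 2*I, so Q'(2*I) = 1 + 2*I.
P(2*I) = cosh(4).

Res(f, 2*I) = (cosh(4))/(1 + 2*I) = (1/5 - 2*I/5)*cosh(4)

Final answer: (1/5 - 2*I/5)*cosh(4)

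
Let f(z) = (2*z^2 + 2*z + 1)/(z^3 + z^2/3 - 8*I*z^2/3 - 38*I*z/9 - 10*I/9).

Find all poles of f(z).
The singularities of f are the zeros of the denominator. Factoring,
  z^3 + z^2/3 - 8*I*z^2/3 - 38*I*z/9 - 10*I/9 = (z + 1 + I/3)*(z - 1 - 3*I)*(z + 1/3)
so the candidates are z = -1 - I/3, z = 1 + 3*I, z = -1/3.

Check the numerator P(z) = 2*z^2 + 2*z + 1 at each one:
  P(-1 - I/3) = 7/9 + 2*I/3 ≠ 0, so z = -1 - I/3 is a (simple) pole.
  P(1 + 3*I) = -13 + 18*I ≠ 0, so z = 1 + 3*I is a (simple) pole.
  P(-1/3) = 5/9 ≠ 0, so z = -1/3 is a (simple) pole.

Poles of f: {-1 - I/3, -1/3, 1 + 3*I}

Final answer: {-1 - I/3, -1/3, 1 + 3*I}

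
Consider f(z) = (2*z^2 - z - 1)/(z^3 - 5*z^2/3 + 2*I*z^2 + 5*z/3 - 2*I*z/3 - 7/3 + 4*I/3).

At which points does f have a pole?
{I, 2/3 - I, 1 - 2*I}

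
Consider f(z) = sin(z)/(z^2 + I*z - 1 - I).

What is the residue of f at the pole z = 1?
Write f(z) = P(z)/Q(z) with P(z) = sin(z) and Q(z) = z^2 + I*z - 1 - I.
The denominator factors as Q(z) = (z + 1 + I)*(z - 1), so z = 1 is a simple zero of Q and P is analytic there; z = 1 is therefore a simple pole and
  Res(f, z₀) = P(z₀)/Q'(z₀).

Q'(z) = 2*z + I, so Q'(1) = 2 + I.
P(1) = sin(1).

Res(f, 1) = (sin(1))/(2 + I) = (2/5 - I/5)*sin(1)

Final answer: (2/5 - I/5)*sin(1)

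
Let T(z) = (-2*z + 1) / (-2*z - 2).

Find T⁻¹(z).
Set w = T(z) = (-2*z + 1) / (-2*z - 2) and solve for z:
  w*(-2*z - 2) = -2*z + 1
  -2*w + z*(2 - 2*w) - 1 = 0
  z*(2 - 2*w) = 2*w + 1
  z = (-2*w - 1)/(2*w - 2)
Renaming the variable, T⁻¹(z) = (-2*z - 1)/(2*z - 2).
(Check: ad - bc = 6 ≠ 0, so T is invertible.)

Final answer: (-2*z - 1)/(2*z - 2)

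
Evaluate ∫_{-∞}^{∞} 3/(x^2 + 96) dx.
sqrt(6)*pi/8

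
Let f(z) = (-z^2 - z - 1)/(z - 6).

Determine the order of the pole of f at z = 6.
Factor the denominator:
  z - 6 = (z - 6)

The numerator P(z) = -z^2 - z - 1 has P(6) = -43 ≠ 0, so no factor of (z - 6) cancels.
Near z = 6 we can therefore write f(z) = g(z)/(z - 6) with g analytic at 6 and g(6) ≠ 0 (g is just the numerator).

Hence z = 6 is a pole of order 1.

Final answer: 1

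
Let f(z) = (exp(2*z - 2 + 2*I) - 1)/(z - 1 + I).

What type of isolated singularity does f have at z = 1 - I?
Let u = z - 1 + I. The exponent is 2*z - 2 + 2*I = 2u, so
  f = (e^(2u) - 1)/u = ((2u) + (2u)^2/2 + (2u)^3/6 + ...)/u = 2 + (2)*u + (4/3)*u^2 + ...
The Laurent expansion about u = 0 has no negative powers; equivalently lim_{z→1 - I} f(z) = 2 exists and is finite.
So the singularity is removable.

Final answer: removable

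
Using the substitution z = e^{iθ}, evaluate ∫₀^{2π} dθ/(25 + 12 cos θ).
Let J = ∫₀^{2π} dθ/(25 + 12 cos θ).
Put z = e^{iθ}: then cos θ = (z + 1/z)/2, dθ = dz/(iz), and z runs once counterclockwise around |z| = 1:
  J = ∮_{|z|=1} 1/(25 + 12*(z + 1/z)/2) · dz/(iz) = (2/i) ∮_{|z|=1} dz/(12*z^2 + 50*z + 12).
The roots of 12*z^2 + 50*z + 12 are z = (-25 ± sqrt(25^2 - 12^2))/12, with sqrt(481) = sqrt(481); their product is 1, so only z₊ = -25/12 + sqrt(481)/12 lies inside the unit circle (z₋ = -25/12 - sqrt(481)/12 lies outside).
z₊ is a simple zero of q(z) = 12*z^2 + 50*z + 12, so Res(1/q, z₊) = 1/q'(z₊) with q'(z) = 24*z + 50; and q'(z₊) = 12*(z₊ - z₋) = 2*sqrt(481).
Therefore J = (2/i) · 2πi · 1/(2*sqrt(481)) = 2*pi/(sqrt(481)) = 2*sqrt(481)*pi/481

Final answer: 2*sqrt(481)*pi/481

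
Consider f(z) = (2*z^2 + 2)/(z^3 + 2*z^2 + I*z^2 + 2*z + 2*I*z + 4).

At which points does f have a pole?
{-2, -2*I}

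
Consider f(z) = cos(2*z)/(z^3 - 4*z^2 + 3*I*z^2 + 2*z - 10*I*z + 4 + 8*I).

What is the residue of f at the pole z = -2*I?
Write f(z) = P(z)/Q(z) with P(z) = cos(2*z) and Q(z) = z^3 - 4*z^2 + 3*I*z^2 + 2*z - 10*I*z + 4 + 8*I.
The denominator factors as Q(z) = (z - 2)*(z - 2 + I)*(z + 2*I), so z = -2*I is a simple zero of Q and P is analytic there; z = -2*I is therefore a simple pole and
  Res(f, z₀) = P(z₀)/Q'(z₀).

Q'(z) = 3*z^2 - 8*z + 6*I*z + 2 - 10*I, so Q'(-2*I) = 2 + 6*I.
P(-2*I) = cosh(4).

Res(f, -2*I) = (cosh(4))/(2 + 6*I) = (1/20 - 3*I/20)*cosh(4)

Final answer: (1/20 - 3*I/20)*cosh(4)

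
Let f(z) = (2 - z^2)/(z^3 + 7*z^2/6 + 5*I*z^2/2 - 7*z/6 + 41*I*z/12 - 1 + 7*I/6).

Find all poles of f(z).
{-1 - I/2, -2/3, 1/2 - 2*I}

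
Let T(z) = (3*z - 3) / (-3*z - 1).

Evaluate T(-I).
-3/5 + 6*I/5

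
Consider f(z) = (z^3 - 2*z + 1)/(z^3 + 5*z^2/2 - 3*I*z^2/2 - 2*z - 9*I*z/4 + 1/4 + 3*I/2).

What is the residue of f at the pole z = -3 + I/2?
Write f(z) = P(z)/Q(z) with P(z) = z^3 - 2*z + 1 and Q(z) = z^3 + 5*z^2/2 - 3*I*z^2/2 - 2*z - 9*I*z/4 + 1/4 + 3*I/2.
The denominator factors as Q(z) = (z - I)*(z - 1/2)*(z + 3 - I/2), so z = -3 + I/2 is a simple zero of Q and P is analytic there; z = -3 + I/2 is therefore a simple pole and
  Res(f, z₀) = P(z₀)/Q'(z₀).

Q'(z) = 3*z^2 + 5*z - 3*I*z - 2 - 9*I/4, so Q'(-3 + I/2) = 43/4 + I/4.
P(-3 + I/2) = -71/4 + 99*I/8.

Res(f, -3 + I/2) = (-71/4 + 99*I/8)/(43/4 + I/4) = -6007/3700 + 4399*I/3700

Final answer: -6007/3700 + 4399*I/3700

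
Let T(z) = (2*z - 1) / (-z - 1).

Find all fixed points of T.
{-sqrt(13)/2 - 3/2, -3/2 + sqrt(13)/2}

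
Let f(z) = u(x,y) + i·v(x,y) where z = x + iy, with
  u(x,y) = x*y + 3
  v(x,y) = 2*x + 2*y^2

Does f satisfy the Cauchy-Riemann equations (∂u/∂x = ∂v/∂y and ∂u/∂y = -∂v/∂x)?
∂u/∂x = y
∂v/∂y = 4*y
∂u/∂y = x
∂v/∂x = 2
∂u/∂x ≠ ∂v/∂y and ∂u/∂y ≠ -∂v/∂x; the Cauchy-Riemann equations are not satisfied, so f is not analytic.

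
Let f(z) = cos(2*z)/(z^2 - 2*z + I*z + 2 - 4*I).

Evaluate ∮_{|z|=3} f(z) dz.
By the residue theorem, ∮_C f(z) dz = 2πi · (sum of the residues of f at the poles inside |z| = 3).

The denominator factors as (z + 2*I)*(z - 2 - I), so the singularities of f are simple poles at z = -2*I, z = 2 + I.
  |-2*I|² = 4 < 9 = 3², so this pole is inside the contour.
  |2 + I|² = 5 < 9 = 3², so this pole is inside the contour.

With P(z) = cos(2*z) and Q(z) = z^2 - 2*z + I*z + 2 - 4*I, each pole is simple, so Res(f, z₀) = P(z₀)/Q'(z₀) with Q'(z) = 2*z - 2 + I.
  Res(f, -2*I) = P(-2*I)/Q'(-2*I) = (cosh(4))/(-2 - 3*I) = (-2/13 + 3*I/13)*cosh(4)
  Res(f, 2 + I) = P(2 + I)/Q'(2 + I) = (cos(4 + 2*I))/(2 + 3*I) = (2/13 - 3*I/13)*cos(4 + 2*I)

Sum of residues inside C: (2/13 - 3*I/13)*cos(4 + 2*I) + (-2/13 + 3*I/13)*cosh(4)
∮_C f(z) dz = 2πi · ((2/13 - 3*I/13)*cos(4 + 2*I) + (-2/13 + 3*I/13)*cosh(4)) = pi*(-6/13 - 4*I/13)*cosh(4) + pi*(6/13 + 4*I/13)*cos(4 + 2*I)

Final answer: pi*(-6/13 - 4*I/13)*cosh(4) + pi*(6/13 + 4*I/13)*cos(4 + 2*I)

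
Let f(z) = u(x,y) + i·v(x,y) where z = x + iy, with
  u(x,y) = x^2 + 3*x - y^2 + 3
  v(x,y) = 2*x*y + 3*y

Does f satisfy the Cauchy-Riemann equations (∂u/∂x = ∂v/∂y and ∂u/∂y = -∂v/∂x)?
∂u/∂x = 2*x + 3
∂v/∂y = 2*x + 3
∂u/∂y = -2*y
∂v/∂x = 2*y
∂u/∂x = ∂v/∂y and ∂u/∂y = -∂v/∂x hold identically; f is analytic.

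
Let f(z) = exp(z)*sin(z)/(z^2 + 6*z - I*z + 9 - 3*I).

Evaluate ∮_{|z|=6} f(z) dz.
By the residue theorem, ∮_C f(z) dz = 2πi · (sum of the residues of f at the poles inside |z| = 6).

The denominator factors as (z + 3)*(z + 3 - I), so the singularities of f are simple poles at z = -3, z = -3 + I.
  |-3|² = 9 < 36 = 6², so this pole is inside the contour.
  |-3 + I|² = 10 < 36 = 6², so this pole is inside the contour.

With P(z) = exp(z)*sin(z) and Q(z) = z^2 + 6*z - I*z + 9 - 3*I, each pole is simple, so Res(f, z₀) = P(z₀)/Q'(z₀) with Q'(z) = 2*z + 6 - I.
  Res(f, -3) = P(-3)/Q'(-3) = (-exp(-3)*sin(3))/(-I) = -I*exp(-3)*sin(3)
  Res(f, -3 + I) = P(-3 + I)/Q'(-3 + I) = (-exp(-3 + I)*sin(3 - I))/(I) = I*exp(-3 + I)*sin(3 - I)

Sum of residues inside C: I*exp(-3 + I)*sin(3 - I) - I*exp(-3)*sin(3)
∮_C f(z) dz = 2πi · (I*exp(-3 + I)*sin(3 - I) - I*exp(-3)*sin(3)) = 2*pi*exp(-3)*sin(3) - 2*pi*exp(-3 + I)*sin(3 - I)

Final answer: 2*pi*exp(-3)*sin(3) - 2*pi*exp(-3 + I)*sin(3 - I)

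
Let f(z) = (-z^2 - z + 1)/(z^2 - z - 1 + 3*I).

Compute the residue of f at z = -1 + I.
-4/13 - 7*I/13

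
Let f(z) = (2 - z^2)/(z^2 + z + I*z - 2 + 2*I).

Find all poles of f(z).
The singularities of f are the zeros of the denominator. Factoring,
  z^2 + z + I*z - 2 + 2*I = (z - 1 + I)*(z + 2)
so the candidates are z = 1 - I, z = -2.

Check the numerator P(z) = 2 - z^2 at each one:
  P(1 - I) = 2 + 2*I ≠ 0, so z = 1 - I is a (simple) pole.
  P(-2) = -2 ≠ 0, so z = -2 is a (simple) pole.

Poles of f: {-2, 1 - I}

Final answer: {-2, 1 - I}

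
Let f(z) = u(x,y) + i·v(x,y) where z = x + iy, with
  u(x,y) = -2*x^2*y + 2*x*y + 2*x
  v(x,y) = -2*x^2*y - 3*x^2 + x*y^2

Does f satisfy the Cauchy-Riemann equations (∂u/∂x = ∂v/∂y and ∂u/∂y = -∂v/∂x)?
∂u/∂x = -4*x*y + 2*y + 2
∂v/∂y = -2*x^2 + 2*x*y
∂u/∂y = -2*x^2 + 2*x
∂v/∂x = -4*x*y - 6*x + y^2
∂u/∂x ≠ ∂v/∂y and ∂u/∂y ≠ -∂v/∂x; the Cauchy-Riemann equations are not satisfied, so f is not analytic.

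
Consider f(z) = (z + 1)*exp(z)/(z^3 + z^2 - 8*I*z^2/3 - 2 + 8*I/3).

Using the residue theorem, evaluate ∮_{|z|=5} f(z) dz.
By the residue theorem, ∮_C f(z) dz = 2πi · (sum of the residues of f at the poles inside |z| = 5).

The denominator factors as (z + 1 + I/3)*(z + 1 - 3*I)*(z - 1), so the singularities of f are simple poles at z = -1 - I/3, z = -1 + 3*I, z = 1.
  |-1 - I/3|² = 10/9 < 25 = 5², so this pole is inside the contour.
  |-1 + 3*I|² = 10 < 25 = 5², so this pole is inside the contour.
  |1|² = 1 < 25 = 5², so this pole is inside the contour.

With P(z) = (z + 1)*exp(z) and Q(z) = z^3 + z^2 - 8*I*z^2/3 - 2 + 8*I/3, each pole is simple, so Res(f, z₀) = P(z₀)/Q'(z₀) with Q'(z) = 3*z^2 + 2*z - 16*I*z/3.
  Res(f, -1 - I/3) = P(-1 - I/3)/Q'(-1 - I/3) = (-I*exp(-1 - I/3)/3)/(-10/9 + 20*I/3) = (-9/185 + 3*I/370)*exp(-1 - I/3)
  Res(f, -1 + 3*I) = P(-1 + 3*I)/Q'(-1 + 3*I) = (3*I*exp(-1 + 3*I))/(-10 - 20*I/3) = (-9/65 - 27*I/130)*exp(-1 + 3*I)
  Res(f, 1) = P(1)/Q'(1) = (2*exp(1))/(5 - 16*I/3) = exp(1)*(90/481 + 96*I/481)

Sum of residues inside C: (-9/185 + 3*I/370)*exp(-1 - I/3) + (-9/65 - 27*I/130)*exp(-1 + 3*I) + exp(1)*(90/481 + 96*I/481)
∮_C f(z) dz = 2πi · ((-9/185 + 3*I/370)*exp(-1 - I/3) + (-9/65 - 27*I/130)*exp(-1 + 3*I) + exp(1)*(90/481 + 96*I/481)) = pi*(-3/185 - 18*I/185)*exp(-1 - I/3) + pi*(27/65 - 18*I/65)*exp(-1 + 3*I) + exp(1)*pi*(-192/481 + 180*I/481)

Final answer: pi*(-3/185 - 18*I/185)*exp(-1 - I/3) + pi*(27/65 - 18*I/65)*exp(-1 + 3*I) + exp(1)*pi*(-192/481 + 180*I/481)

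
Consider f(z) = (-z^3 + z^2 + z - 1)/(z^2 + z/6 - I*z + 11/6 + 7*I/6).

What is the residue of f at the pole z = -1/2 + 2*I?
4143/1396 + 2013*I/698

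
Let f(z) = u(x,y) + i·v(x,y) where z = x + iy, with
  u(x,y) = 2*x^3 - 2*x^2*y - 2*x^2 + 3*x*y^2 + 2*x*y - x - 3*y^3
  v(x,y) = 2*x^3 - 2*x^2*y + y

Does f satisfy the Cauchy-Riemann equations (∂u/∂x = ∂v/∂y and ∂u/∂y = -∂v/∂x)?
∂u/∂x = 6*x^2 - 4*x*y - 4*x + 3*y^2 + 2*y - 1
∂v/∂y = 1 - 2*x^2
∂u/∂y = -2*x^2 + 6*x*y + 2*x - 9*y^2
∂v/∂x = 6*x^2 - 4*x*y
∂u/∂x ≠ ∂v/∂y and ∂u/∂y ≠ -∂v/∂x; the Cauchy-Riemann equations are not satisfied, so f is not analytic.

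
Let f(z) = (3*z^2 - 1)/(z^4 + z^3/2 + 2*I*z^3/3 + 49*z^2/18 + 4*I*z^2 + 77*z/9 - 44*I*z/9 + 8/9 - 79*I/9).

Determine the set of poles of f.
The singularities of f are the zeros of the denominator. Factoring,
  z^4 + z^3/2 + 2*I*z^3/3 + 49*z^2/18 + 4*I*z^2 + 77*z/9 - 44*I*z/9 + 8/9 - 79*I/9 = (z + 1 - 2*I/3)*(z - 1 + 3*I)*(z - 1 - I)*(z + 3/2 - 2*I/3)
so the candidates are z = -1 + 2*I/3, z = 1 - 3*I, z = 1 + I, z = -3/2 + 2*I/3.

Check the numerator P(z) = 3*z^2 - 1 at each one:
  P(-1 + 2*I/3) = 2/3 - 4*I ≠ 0, so z = -1 + 2*I/3 is a (simple) pole.
  P(1 - 3*I) = -25 - 18*I ≠ 0, so z = 1 - 3*I is a (simple) pole.
  P(1 + I) = -1 + 6*I ≠ 0, so z = 1 + I is a (simple) pole.
  P(-3/2 + 2*I/3) = 53/12 - 6*I ≠ 0, so z = -3/2 + 2*I/3 is a (simple) pole.

Poles of f: {-3/2 + 2*I/3, -1 + 2*I/3, 1 - 3*I, 1 + I}

Final answer: {-3/2 + 2*I/3, -1 + 2*I/3, 1 - 3*I, 1 + I}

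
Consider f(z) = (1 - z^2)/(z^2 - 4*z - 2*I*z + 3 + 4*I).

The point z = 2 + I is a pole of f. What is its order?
Factor the denominator:
  z^2 - 4*z - 2*I*z + 3 + 4*I = (z - 2 - I)^2

The numerator P(z) = 1 - z^2 has P(2 + I) = -2 - 4*I ≠ 0, so no factor of (z - 2 - I) cancels.
Near z = 2 + I we can therefore write f(z) = g(z)/(z - 2 - I)^2 with g analytic at 2 + I and g(2 + I) ≠ 0 (g is just the numerator).

Hence z = 2 + I is a pole of order 2.

Final answer: 2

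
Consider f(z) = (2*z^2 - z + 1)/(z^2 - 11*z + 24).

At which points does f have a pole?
{3, 8}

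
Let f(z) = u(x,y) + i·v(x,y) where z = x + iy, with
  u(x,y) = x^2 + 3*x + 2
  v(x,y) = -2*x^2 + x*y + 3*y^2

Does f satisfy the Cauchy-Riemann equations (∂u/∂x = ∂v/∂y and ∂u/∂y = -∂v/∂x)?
∂u/∂x = 2*x + 3
∂v/∂y = x + 6*y
∂u/∂y = 0
∂v/∂x = -4*x + y
∂u/∂x ≠ ∂v/∂y and ∂u/∂y ≠ -∂v/∂x; the Cauchy-Riemann equations are not satisfied, so f is not analytic.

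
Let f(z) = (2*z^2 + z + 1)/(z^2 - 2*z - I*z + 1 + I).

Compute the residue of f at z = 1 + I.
Write f(z) = P(z)/Q(z) with P(z) = 2*z^2 + z + 1 and Q(z) = z^2 - 2*z - I*z + 1 + I.
The denominator factors as Q(z) = (z - 1)*(z - 1 - I), so z = 1 + I is a simple zero of Q and P is analytic there; z = 1 + I is therefore a simple pole and
  Res(f, z₀) = P(z₀)/Q'(z₀).

Q'(z) = 2*z - 2 - I, so Q'(1 + I) = I.
P(1 + I) = 2 + 5*I.

Res(f, 1 + I) = (2 + 5*I)/(I) = 5 - 2*I

Final answer: 5 - 2*I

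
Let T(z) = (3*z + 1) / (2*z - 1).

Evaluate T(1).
4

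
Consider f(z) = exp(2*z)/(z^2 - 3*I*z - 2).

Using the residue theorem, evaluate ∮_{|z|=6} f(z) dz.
-2*pi*exp(2*I) + 2*pi*exp(4*I)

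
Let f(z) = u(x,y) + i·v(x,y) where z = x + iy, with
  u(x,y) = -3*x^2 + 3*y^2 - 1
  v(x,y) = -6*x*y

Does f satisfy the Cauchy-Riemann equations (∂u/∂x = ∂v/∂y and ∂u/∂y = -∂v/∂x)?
∂u/∂x = -6*x
∂v/∂y = -6*x
∂u/∂y = 6*y
∂v/∂x = -6*y
∂u/∂x = ∂v/∂y and ∂u/∂y = -∂v/∂x hold identically; f is analytic.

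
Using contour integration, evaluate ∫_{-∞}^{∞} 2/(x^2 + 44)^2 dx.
sqrt(11)*pi/968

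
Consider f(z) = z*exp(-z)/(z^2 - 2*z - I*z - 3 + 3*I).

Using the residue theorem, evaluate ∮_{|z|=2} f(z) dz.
By the residue theorem, ∮_C f(z) dz = 2πi · (sum of the residues of f at the poles inside |z| = 2).

The denominator factors as (z - 3)*(z + 1 - I), so the singularities of f are simple poles at z = 3, z = -1 + I.
  |3|² = 9 > 4 = 2², so this pole is outside the contour.
  |-1 + I|² = 2 < 4 = 2², so this pole is inside the contour.

With P(z) = z*exp(-z) and Q(z) = z^2 - 2*z - I*z - 3 + 3*I, each pole is simple, so Res(f, z₀) = P(z₀)/Q'(z₀) with Q'(z) = 2*z - 2 - I.
  Res(f, -1 + I) = P(-1 + I)/Q'(-1 + I) = ((-1 + I)*exp(1 - I))/(-4 + I) = (5/17 - 3*I/17)*exp(1 - I)

∮_C f(z) dz = 2πi · ((5/17 - 3*I/17)*exp(1 - I)) = pi*(6/17 + 10*I/17)*exp(1 - I)

Final answer: pi*(6/17 + 10*I/17)*exp(1 - I)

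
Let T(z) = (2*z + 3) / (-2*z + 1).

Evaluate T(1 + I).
Substitute z = 1 + I:
  numerator:   2*(1 + I) + 3 = 5 + 2*I
  denominator: -2*(1 + I) + 1 = -1 - 2*I
T(1 + I) = (5 + 2*I)/(-1 - 2*I); multiplying numerator and denominator by the conjugate -1 + 2*I gives (-9 + 8*I)/5 = -9/5 + 8*I/5

Final answer: -9/5 + 8*I/5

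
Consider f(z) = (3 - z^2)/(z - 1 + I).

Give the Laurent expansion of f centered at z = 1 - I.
Put w = z - (1 - I), i.e. z = w + 1 - I. The denominator is w, so it suffices to rewrite the numerator in powers of w.

P(z) = 3 - z^2
P(w + 1 - I) = 3 + 2*I + (-2 + 2*I)*w - w^2

Dividing each term by w:
  f = (3 + 2*I)/w - 2 + 2*I - w

Substituting back w = z - 1 + I:
  f(z) = (3 + 2*I)/(z - 1 + I) - 2 + 2*I - (z - 1 + I)

The series is finite because the numerator is a polynomial; the negative powers form the principal part, and the coefficient of 1/(z - 1 + I) gives Res(f, 1 - I) = 3 + 2*I.

Final answer: (3 + 2*I)/(z - 1 + I) - 2 + 2*I - (z - 1 + I)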